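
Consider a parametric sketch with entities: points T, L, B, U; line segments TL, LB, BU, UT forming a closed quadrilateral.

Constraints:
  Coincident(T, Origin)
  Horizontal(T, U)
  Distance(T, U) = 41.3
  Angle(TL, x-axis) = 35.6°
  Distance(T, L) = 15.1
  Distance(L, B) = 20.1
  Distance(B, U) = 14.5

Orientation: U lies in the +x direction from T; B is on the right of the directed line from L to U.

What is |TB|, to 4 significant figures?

27.82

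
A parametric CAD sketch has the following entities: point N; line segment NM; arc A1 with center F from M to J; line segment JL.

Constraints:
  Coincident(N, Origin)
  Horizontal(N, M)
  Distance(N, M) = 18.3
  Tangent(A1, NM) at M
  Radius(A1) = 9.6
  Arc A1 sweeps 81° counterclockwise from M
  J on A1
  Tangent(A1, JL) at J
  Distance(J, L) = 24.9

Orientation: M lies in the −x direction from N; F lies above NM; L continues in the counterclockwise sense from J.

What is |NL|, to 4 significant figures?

33.06

On A1, M sits at bearing -90° from F; an 81° counterclockwise sweep puts J at bearing -9°, so J = F + 9.6·(cos -9°, sin -9°) = (-8.818, 8.098). Since A1 is tangent to JL there, FJ ⟂ JL, so JL runs along (−sin -9°, cos -9°); with |JL| = 24.9, L = (-4.923, 32.69). Then |NL| = |L − N| = 33.06.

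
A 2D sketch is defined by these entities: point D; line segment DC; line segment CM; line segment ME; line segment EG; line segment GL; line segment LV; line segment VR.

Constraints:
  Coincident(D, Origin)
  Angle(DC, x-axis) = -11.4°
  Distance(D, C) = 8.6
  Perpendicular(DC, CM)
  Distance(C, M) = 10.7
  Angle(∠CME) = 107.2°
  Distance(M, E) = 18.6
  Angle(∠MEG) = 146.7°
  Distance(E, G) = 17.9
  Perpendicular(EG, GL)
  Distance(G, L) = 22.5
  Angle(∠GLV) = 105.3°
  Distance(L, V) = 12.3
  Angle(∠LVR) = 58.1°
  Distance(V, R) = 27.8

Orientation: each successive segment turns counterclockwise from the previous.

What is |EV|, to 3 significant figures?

26.4

EG ⟂ GL, so GL runs at -85.3°; with |GL| = 22.5, L = (-21.8, -6.20). ∠GLV = 105.3° gives LV at -10.6° from the x-axis; with |LV| = 12.3, V = (-9.69, -8.46). Then |EV| = |V − E| = 26.4.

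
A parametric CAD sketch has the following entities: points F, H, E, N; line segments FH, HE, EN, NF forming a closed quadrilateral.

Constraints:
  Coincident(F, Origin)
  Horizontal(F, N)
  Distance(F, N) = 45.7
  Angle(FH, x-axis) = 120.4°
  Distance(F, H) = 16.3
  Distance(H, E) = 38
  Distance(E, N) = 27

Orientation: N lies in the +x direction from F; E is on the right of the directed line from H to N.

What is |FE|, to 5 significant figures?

23.273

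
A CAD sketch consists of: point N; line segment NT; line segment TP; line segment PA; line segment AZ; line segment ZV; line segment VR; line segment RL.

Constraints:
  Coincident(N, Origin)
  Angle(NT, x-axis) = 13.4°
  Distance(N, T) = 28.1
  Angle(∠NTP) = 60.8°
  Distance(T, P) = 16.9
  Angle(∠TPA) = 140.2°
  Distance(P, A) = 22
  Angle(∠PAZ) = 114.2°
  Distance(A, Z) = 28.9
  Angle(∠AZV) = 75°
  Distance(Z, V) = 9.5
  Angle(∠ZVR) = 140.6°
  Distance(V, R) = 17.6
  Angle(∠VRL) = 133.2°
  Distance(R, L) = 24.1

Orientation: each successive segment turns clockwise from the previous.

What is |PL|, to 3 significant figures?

5.88

∠ZVR = 140.6° gives VR at 4.20° from the x-axis; with |VR| = 17.6, R = (4.35, 0.719). ∠VRL = 133.2° gives RL at -42.6° from the x-axis; with |RL| = 24.1, L = (22.1, -15.6). Then |PL| = |L − P| = 5.88.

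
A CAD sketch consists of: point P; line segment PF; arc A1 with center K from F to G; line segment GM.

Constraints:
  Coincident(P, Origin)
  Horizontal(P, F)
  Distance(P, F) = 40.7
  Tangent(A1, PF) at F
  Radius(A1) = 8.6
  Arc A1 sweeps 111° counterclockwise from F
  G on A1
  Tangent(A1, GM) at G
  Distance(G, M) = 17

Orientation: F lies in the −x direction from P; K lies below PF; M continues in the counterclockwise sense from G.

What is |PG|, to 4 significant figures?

50.11

Tangency of A1 to PF means the radius KF is perpendicular to PF, so K = F + (0, -8.6) = (-40.70, -8.600). On A1, F sits at bearing 90° from K; a 111° counterclockwise sweep puts G at bearing 201°, so G = K + 8.6·(cos 201°, sin 201°) = (-48.73, -11.68). Then |PG| = |G − P| = 50.11.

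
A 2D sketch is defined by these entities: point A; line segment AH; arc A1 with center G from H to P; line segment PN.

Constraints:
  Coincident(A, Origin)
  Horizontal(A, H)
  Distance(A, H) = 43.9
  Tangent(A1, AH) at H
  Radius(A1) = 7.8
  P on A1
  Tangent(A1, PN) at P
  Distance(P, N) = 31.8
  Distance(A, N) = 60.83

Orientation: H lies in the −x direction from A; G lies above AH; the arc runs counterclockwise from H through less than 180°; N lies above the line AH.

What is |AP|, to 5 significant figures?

37.764

A is at the origin; A and H share the same y with |AH| = 43.9 and H on the −x side, so H = (-43.900, 0.0000). A1 meets AH tangentially, so GH is at right angles to AH, so G = H + (0, 7.8) = (-43.900, 7.8000). Since GP ⟂ PN (tangency), |GN| = √(7.8² + 31.8²) = 32.743 regardless of where P sits on A1. So N lies on both circle(A, 60.83) and circle(G, 32.743); the above-AH intersection is N = (-45.379, 40.509). P is the foot of the tangent from N: P = (-36.416, 9.9985).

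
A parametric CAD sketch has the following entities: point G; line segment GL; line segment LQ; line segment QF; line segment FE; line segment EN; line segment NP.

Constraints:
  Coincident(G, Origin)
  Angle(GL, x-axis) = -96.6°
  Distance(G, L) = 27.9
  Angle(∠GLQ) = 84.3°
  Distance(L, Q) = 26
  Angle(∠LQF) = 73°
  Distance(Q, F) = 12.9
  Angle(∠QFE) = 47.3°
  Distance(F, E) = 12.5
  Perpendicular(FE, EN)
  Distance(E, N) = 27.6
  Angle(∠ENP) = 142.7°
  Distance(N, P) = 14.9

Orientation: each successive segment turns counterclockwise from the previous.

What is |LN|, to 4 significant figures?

41.64

G is at the origin; GL runs at -96.6° with length 27.9, so L = (-3.207, -27.72). ∠GLQ = 84.3° gives LQ at -0.9000° from the x-axis; with |LQ| = 26.0, Q = (22.79, -28.12). ∠LQF = 73.0° gives QF at 106.1° from the x-axis; with |QF| = 12.9, F = (19.21, -15.73). ∠QFE = 47.3° gives FE at -121.2° from the x-axis; with |FE| = 12.5, E = (12.74, -26.42). FE is perpendicular to EN, so EN runs at -31.20°; with |EN| = 27.6, N = (36.35, -40.72). Then |LN| = |N − L| = 41.64.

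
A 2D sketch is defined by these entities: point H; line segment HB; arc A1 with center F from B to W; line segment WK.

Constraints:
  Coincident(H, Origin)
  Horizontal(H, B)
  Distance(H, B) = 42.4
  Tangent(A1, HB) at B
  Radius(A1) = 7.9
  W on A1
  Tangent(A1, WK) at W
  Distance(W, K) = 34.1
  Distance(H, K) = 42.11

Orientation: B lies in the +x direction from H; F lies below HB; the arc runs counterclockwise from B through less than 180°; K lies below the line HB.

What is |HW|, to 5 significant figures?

35.466

Checks: |FW| = 7.900 ✓; ∠(FW, WK) = 90.00° ✓; |WK| = 34.10 ✓; |HK| = 42.11 ✓.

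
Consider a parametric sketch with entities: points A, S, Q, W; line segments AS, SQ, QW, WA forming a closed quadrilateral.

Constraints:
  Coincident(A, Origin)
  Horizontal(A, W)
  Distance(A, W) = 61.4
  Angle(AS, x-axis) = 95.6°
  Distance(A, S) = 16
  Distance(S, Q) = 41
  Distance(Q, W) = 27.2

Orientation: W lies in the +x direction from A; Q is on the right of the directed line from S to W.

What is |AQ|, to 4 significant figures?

34.65

A is at the origin; AW is horizontal with |AW| = 61.4 and W in +x, so W = (61.4, 0). AS runs at 95.6° with |AS| = 16.0, so S = (-1.561, 15.92). Q is determined by |SQ| = 41.0 and |QW| = 27.2 together: it lies at the intersection of circle(S, 41.0) and circle(W, 27.2). With |SW| = 64.94, the foot of the radical line on SW is 39.72 from S and the perpendicular offset is √(41.0² − 39.72²) = 10.17. Taking the right-of-SW solution: Q = (34.45, -3.677).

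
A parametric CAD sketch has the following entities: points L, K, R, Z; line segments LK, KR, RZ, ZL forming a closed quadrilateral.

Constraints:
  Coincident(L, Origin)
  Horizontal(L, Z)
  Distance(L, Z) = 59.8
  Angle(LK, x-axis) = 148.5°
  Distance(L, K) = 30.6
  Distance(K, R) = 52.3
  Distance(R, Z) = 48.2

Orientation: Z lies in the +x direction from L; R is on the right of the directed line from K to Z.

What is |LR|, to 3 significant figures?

22.3

L is at the origin; LZ is horizontal with |LZ| = 59.8 and Z in +x, so Z = (59.8, 0). LK runs at 148.5° with |LK| = 30.6, so K = (-26.1, 16.0). R is determined by |KR| = 52.3 and |RZ| = 48.2 together: it lies at the intersection of circle(K, 52.3) and circle(Z, 48.2). With |KZ| = 87.4, the foot of the radical line on KZ is 46.0 from K and the perpendicular offset is √(52.3² − 46.0²) = 24.8. Taking the right-of-KZ solution: R = (14.6, -16.8).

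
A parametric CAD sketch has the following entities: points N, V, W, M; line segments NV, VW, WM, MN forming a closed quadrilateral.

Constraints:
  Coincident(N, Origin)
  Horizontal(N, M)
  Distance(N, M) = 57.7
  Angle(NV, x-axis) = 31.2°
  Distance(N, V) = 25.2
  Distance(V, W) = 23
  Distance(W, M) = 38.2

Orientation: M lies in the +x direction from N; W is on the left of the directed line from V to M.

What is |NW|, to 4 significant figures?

47.40

Checks: |VW| = 23.00 ✓; |WM| = 38.20 ✓.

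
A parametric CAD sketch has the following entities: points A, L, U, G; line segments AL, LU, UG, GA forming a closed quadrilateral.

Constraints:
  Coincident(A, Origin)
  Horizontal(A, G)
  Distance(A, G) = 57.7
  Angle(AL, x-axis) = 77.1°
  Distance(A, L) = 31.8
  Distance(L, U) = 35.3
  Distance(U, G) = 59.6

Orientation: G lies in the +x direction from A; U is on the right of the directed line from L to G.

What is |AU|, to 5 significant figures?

3.6432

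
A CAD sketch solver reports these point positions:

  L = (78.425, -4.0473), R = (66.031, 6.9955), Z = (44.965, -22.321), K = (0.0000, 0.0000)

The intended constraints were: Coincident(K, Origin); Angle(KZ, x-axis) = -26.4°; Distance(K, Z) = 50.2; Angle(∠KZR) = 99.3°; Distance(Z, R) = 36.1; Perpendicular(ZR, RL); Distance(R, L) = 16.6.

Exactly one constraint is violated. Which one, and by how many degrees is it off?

Perpendicular(ZR, RL) — off by 6.00°.

K = (0.00, 0.00) ✓; KZ at -26.40° ✓; |KZ| = 50.20 ✓; ∠KZR = 99.30° ✓; |ZR| = 36.10 ✓; ∠(ZR, RL) = 96.00° ✗; |RL| = 16.60 ✓.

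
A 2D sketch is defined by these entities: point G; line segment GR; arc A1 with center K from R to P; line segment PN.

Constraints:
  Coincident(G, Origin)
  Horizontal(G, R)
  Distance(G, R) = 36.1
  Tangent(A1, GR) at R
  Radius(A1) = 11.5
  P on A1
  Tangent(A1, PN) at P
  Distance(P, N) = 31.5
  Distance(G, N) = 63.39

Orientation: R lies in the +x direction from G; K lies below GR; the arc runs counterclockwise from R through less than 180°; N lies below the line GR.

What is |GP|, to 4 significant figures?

32.69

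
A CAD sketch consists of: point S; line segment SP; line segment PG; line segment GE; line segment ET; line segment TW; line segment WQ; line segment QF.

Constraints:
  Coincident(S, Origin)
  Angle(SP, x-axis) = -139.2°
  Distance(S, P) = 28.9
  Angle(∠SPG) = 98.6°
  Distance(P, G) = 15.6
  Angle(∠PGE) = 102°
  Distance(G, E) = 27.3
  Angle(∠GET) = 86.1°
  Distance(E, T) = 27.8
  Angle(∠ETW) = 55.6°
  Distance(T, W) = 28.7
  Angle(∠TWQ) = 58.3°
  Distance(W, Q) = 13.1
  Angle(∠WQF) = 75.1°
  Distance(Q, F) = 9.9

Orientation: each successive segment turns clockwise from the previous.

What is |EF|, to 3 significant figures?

19.0

∠TWQ = 58.3° gives WQ at 81.4° from the x-axis; with |WQ| = 13.1, Q = (-21.6, 1.99). ∠WQF = 75.1° gives QF at -23.5° from the x-axis; with |QF| = 9.9, F = (-12.6, -1.95). Then |EF| = |F − E| = 19.0.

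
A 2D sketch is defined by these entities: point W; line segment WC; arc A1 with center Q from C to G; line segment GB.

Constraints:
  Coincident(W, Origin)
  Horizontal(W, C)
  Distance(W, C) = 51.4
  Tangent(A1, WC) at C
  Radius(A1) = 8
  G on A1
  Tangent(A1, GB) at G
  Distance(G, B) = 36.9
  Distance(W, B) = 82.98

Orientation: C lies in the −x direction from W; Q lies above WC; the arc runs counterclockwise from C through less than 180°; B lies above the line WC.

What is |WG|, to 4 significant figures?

48.10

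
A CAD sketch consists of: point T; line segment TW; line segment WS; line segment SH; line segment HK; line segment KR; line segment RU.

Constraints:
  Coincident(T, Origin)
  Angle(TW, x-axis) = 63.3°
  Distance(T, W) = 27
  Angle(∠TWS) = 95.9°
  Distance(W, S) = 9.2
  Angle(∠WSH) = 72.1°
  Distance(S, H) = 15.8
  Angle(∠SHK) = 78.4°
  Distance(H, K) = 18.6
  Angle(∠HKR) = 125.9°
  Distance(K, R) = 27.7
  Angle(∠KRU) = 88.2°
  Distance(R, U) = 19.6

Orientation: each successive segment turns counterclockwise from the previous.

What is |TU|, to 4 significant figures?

50.62

T is at the origin; TW runs at 63.3° with length 27.0, so W = (12.13, 24.12). ∠TWS = 95.9° gives WS at 147.4° from the x-axis; with |WS| = 9.2, S = (4.381, 29.08). ∠WSH = 72.1° gives SH at -104.7° from the x-axis; with |SH| = 15.8, H = (0.3717, 13.79). ∠SHK = 78.4° gives HK at -3.100° from the x-axis; with |HK| = 18.6, K = (18.94, 12.79). ∠HKR = 125.9° gives KR at 51.00° from the x-axis; with |KR| = 27.7, R = (36.38, 34.32). ∠KRU = 88.2° gives RU at 142.8° from the x-axis; with |RU| = 19.6, U = (20.76, 46.17). Then |TU| = |U − T| = 50.62.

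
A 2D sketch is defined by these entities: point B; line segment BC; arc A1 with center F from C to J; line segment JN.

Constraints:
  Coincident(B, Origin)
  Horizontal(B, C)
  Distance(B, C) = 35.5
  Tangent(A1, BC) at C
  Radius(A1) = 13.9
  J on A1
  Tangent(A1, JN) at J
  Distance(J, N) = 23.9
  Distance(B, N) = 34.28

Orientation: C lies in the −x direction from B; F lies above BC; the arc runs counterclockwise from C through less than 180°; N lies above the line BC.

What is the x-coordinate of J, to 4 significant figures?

-22.51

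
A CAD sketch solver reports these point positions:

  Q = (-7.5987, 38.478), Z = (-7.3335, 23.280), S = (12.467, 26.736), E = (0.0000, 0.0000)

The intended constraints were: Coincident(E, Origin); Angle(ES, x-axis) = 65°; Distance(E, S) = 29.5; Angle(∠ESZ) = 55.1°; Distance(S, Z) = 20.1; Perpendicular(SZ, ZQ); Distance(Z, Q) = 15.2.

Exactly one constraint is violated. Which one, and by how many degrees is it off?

Perpendicular(SZ, ZQ) — off by 8.90°.

E = (0.00, 0.00) ✓; ES at 65.00° ✓; |ES| = 29.50 ✓; ∠ESZ = 55.10° ✓; |SZ| = 20.10 ✓; ∠(SZ, ZQ) = 98.90° ✗; |ZQ| = 15.20 ✓.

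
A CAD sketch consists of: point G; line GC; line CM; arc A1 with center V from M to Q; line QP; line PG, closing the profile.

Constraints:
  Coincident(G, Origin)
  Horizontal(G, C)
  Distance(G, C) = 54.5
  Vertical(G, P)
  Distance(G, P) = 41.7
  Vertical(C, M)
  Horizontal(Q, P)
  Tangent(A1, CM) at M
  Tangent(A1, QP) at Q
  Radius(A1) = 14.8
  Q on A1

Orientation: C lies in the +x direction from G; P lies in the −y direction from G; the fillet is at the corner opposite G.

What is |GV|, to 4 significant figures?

47.96

G is at the origin; G and C share the same y with |GC| = 54.5 and C on the +x side, so C = (54.50, 0.000). GP is vertical with |GP| = 41.7 and P on the −y side, so P = (0.000, -41.70). The virtual corner opposite G is at (54.50, -41.70). Tangency of A1 to CM means the radius VM is perpendicular to CM and the tangent condition forces VQ to be normal to QP, with radius 14.8, so the center V sits 14.8 in from both sides at V = (39.70, -26.90). Then |GV| = |V − G| = 47.96.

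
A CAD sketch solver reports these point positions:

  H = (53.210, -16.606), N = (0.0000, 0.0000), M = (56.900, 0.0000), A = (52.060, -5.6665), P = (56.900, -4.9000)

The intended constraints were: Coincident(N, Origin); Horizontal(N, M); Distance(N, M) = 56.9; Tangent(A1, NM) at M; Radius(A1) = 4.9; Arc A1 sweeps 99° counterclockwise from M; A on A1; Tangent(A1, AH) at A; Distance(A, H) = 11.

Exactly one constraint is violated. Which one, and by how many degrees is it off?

Tangent(A1, AH) at A — off by 3.00°.

N = (0.00, 0.00) ✓; N.y = 0.00, M.y = 0.00 ✓; |NM| = 56.90 ✓; ∠(PM, MN) = 90.00° ✓; |PM| = 4.900 ✓; bearing(P→A) − bearing(P→M) = 99.00° ✓; |PA| = 4.900 ✓; ∠(PA, AH) = 93.00° ✗; |AH| = 11.00 ✓.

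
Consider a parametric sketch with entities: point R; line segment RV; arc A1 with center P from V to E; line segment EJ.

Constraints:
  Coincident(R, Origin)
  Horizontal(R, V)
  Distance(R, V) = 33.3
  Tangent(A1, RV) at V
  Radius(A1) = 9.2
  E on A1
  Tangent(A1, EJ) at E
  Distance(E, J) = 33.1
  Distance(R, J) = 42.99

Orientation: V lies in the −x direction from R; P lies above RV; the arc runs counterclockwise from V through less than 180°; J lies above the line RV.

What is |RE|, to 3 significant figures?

25.4

Checks: |PE| = 9.200 ✓; ∠(PE, EJ) = 90.00° ✓; |EJ| = 33.10 ✓; |RJ| = 42.99 ✓.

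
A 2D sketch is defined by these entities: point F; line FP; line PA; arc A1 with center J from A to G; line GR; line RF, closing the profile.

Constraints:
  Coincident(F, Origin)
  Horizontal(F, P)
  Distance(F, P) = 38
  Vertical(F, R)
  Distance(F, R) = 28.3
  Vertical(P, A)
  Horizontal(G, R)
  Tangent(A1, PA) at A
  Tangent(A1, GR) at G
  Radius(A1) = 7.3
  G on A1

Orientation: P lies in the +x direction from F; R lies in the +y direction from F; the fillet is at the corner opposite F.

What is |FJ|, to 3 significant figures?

37.2

F and R share the same x with |FR| = 28.3 and R on the +y side, so R = (0.00, 28.3). The virtual corner opposite F is at (38.0, 28.3). The tangent condition forces JA to be normal to PA and A1 meets GR tangentially, so JG is at right angles to GR, with radius 7.3, so the center J sits 7.3 in from both sides at J = (30.7, 21.0). Then |FJ| = |J − F| = 37.2.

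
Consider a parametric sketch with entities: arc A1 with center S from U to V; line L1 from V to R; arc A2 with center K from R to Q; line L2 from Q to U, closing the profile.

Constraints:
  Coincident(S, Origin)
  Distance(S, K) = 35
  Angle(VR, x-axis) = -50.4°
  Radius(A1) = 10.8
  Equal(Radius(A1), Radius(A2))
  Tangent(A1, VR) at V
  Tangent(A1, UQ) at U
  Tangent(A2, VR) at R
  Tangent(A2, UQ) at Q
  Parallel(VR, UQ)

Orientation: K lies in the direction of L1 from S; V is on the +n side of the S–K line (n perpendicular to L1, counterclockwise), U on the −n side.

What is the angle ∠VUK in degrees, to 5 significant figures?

72.851°

The slot axis is L1's direction at -50.4°, so u = (cos -50.4°, sin -50.4°) = (0.63742, -0.77051) and n = (−sin -50.4°, cos -50.4°) = (0.77051, 0.63742). S is at the origin and K lies 35.0 along u from S, so K = 35.0·u = (22.310, -26.968). Tangency of A1 to both parallel lines with radius 10.8 puts V and U at S ± 10.8·n: V = (8.3215, 6.8842), U = (-8.3215, -6.8842). Then cos ∠VUK = UV·UK / (|UV||UK|), giving 72.851°.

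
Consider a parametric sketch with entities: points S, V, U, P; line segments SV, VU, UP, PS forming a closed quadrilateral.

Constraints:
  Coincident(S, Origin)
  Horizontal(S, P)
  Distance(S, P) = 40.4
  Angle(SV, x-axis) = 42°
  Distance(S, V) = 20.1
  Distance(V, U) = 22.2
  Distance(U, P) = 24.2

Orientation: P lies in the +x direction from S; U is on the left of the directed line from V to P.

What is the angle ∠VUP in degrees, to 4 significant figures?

76.59°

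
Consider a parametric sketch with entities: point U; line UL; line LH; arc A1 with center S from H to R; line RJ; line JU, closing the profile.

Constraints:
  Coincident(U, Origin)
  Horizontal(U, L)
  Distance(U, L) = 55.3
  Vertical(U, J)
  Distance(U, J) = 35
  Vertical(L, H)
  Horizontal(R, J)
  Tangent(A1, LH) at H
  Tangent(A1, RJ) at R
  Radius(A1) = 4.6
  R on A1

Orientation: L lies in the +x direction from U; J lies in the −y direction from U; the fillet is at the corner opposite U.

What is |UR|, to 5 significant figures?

61.608

U is at the origin; U and L share the same y with |UL| = 55.3 and L on the +x side, so L = (55.300, 0.0000). U and J share the same x with |UJ| = 35.0 and J on the −y side, so J = (0.0000, -35.000). The virtual corner opposite U is at (55.300, -35.000). Tangency of A1 to LH means the radius SH is perpendicular to LH and A1 meets RJ tangentially, so SR is at right angles to RJ, with radius 4.6, so the center S sits 4.6 in from both sides at S = (50.700, -30.400). That places the tangent points at H = (55.300, -30.400) on LH and R = (50.700, -35.000) on RJ. Then |UR| = |R − U| = 61.608.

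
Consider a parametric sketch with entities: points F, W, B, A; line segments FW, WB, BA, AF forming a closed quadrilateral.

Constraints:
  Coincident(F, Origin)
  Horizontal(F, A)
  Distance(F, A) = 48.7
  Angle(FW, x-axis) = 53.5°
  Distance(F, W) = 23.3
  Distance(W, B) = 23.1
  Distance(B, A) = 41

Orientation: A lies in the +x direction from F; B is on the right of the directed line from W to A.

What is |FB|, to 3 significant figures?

8.63

F is at the origin; FA is horizontal with |FA| = 48.7 and A in +x, so A = (48.7, 0). FW runs at 53.5° with |FW| = 23.3, so W = (13.9, 18.7). B is determined by |WB| = 23.1 and |BA| = 41.0 together: it lies at the intersection of circle(W, 23.1) and circle(A, 41.0). With |WA| = 39.6, the foot of the radical line on WA is 5.27 from W and the perpendicular offset is √(23.1² − 5.27²) = 22.5. Taking the right-of-WA solution: B = (7.86, -3.58).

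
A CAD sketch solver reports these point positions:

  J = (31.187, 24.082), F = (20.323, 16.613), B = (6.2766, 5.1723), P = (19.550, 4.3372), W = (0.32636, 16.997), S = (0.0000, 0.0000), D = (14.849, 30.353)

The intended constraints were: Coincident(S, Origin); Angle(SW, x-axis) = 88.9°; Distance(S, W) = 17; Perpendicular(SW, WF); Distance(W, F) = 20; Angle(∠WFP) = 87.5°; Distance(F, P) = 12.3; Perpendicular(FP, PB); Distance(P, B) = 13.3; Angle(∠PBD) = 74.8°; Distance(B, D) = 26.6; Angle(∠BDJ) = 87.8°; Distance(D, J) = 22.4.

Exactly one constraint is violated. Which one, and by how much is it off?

Distance(D, J) = 22.4 — off by 4.90.

S = (0.00, 0.00) ✓; SW at 88.90° ✓; |SW| = 17.00 ✓; ∠(SW, WF) = 90.00° ✓; |WF| = 20.00 ✓; ∠WFP = 87.50° ✓; |FP| = 12.30 ✓; ∠(FP, PB) = 90.00° ✓; |PB| = 13.30 ✓; ∠PBD = 74.80° ✓; |BD| = 26.60 ✓; ∠BDJ = 87.80° ✓; |DJ| = 17.50 ✗.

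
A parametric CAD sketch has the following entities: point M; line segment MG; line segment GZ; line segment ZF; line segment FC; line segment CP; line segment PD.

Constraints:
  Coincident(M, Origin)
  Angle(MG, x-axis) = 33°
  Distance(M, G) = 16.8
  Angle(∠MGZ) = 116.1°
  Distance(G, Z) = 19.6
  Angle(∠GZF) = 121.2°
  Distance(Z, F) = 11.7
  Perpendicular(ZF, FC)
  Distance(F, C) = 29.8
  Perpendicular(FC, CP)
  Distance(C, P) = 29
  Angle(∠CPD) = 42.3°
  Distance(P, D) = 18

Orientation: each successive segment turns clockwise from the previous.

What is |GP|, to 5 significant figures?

14.865

M is at the origin; MG runs at 33.0° with length 16.8, so G = (14.090, 9.1499). ∠MGZ = 116.1° gives GZ at -30.900° from the x-axis; with |GZ| = 19.6, Z = (30.908, -0.91547). ∠GZF = 121.2° gives ZF at -89.700° from the x-axis; with |ZF| = 11.7, F = (30.969, -12.615). ZF is perpendicular to FC, so FC runs at -179.70°; with |FC| = 29.8, C = (1.1694, -12.771). FC is perpendicular to CP, so CP runs at 90.300°; with |CP| = 29.0, P = (1.0176, 16.228). Then |GP| = |P − G| = 14.865.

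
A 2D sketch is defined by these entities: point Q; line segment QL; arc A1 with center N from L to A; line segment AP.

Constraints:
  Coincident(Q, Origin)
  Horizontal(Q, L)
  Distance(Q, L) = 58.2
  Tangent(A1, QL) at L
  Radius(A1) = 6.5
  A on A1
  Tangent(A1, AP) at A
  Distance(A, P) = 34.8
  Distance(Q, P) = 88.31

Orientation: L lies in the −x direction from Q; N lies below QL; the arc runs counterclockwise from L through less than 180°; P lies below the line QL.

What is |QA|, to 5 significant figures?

63.801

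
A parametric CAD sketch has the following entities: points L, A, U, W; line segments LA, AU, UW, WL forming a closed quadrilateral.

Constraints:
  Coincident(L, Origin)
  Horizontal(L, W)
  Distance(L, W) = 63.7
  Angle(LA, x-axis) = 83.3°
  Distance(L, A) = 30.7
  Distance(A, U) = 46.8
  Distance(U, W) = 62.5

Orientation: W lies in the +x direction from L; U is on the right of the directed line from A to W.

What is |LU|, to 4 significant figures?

16.65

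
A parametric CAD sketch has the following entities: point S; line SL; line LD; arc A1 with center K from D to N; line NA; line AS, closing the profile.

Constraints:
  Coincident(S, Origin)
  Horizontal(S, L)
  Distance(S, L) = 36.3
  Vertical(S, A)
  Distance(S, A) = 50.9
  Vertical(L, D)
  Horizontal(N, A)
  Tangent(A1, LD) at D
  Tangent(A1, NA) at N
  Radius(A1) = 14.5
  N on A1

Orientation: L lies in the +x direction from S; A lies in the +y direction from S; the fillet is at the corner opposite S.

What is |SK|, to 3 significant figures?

42.4

SA is vertical with |SA| = 50.9 and A on the +y side, so A = (0.00, 50.9). The virtual corner opposite S is at (36.3, 50.9). Since A1 is tangent to LD there, KD ⟂ LD and A1 meets NA tangentially, so KN is at right angles to NA, with radius 14.5, so the center K sits 14.5 in from both sides at K = (21.8, 36.4). Then |SK| = |K − S| = 42.4.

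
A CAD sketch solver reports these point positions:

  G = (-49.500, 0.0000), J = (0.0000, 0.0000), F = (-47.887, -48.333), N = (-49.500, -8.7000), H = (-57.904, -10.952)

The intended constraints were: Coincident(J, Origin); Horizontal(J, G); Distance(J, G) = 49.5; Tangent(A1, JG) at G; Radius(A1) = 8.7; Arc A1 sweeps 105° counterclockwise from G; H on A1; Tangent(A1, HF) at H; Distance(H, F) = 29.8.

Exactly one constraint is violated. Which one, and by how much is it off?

Distance(H, F) = 29.8 — off by 8.90.

J = (0.00, 0.00) ✓; J.y = 0.00, G.y = 0.00 ✓; |JG| = 49.50 ✓; ∠(NG, GJ) = 90.00° ✓; |NG| = 8.700 ✓; bearing(N→H) − bearing(N→G) = 105.0° ✓; |NH| = 8.701 ✓; ∠(NH, HF) = 90.00° ✓; |HF| = 38.70 ✗.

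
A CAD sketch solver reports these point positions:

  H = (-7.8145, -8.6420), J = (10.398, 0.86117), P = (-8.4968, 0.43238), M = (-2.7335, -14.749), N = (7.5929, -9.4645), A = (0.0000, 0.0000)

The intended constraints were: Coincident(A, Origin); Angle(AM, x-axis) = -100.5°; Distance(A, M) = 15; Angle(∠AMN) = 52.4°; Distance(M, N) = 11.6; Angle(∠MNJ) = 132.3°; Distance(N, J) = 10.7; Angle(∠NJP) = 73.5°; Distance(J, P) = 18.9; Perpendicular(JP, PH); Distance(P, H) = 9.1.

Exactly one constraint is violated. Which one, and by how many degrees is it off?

Perpendicular(JP, PH) — off by 3.00°.

A = (0.00, 0.00) ✓; AM at -100.5° ✓; |AM| = 15.00 ✓; ∠AMN = 52.40° ✓; |MN| = 11.60 ✓; ∠MNJ = 132.3° ✓; |NJ| = 10.70 ✓; ∠NJP = 73.50° ✓; |JP| = 18.90 ✓; ∠(JP, PH) = 93.00° ✗; |PH| = 9.100 ✓.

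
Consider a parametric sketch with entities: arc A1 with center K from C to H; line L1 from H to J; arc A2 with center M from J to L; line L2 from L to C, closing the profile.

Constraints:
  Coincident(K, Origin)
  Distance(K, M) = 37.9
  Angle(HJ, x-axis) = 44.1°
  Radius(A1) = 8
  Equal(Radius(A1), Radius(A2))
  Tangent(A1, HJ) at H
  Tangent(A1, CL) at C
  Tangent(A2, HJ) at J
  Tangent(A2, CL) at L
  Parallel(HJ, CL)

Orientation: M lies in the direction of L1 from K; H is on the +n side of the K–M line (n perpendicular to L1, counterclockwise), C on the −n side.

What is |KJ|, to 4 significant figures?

38.74

Tangency of A1 to both parallel lines with radius 8.0 puts H and C at K ± 8.0·n: H = (-5.567, 5.745), C = (5.567, -5.745). Equal radii place J and L the same way about M: J = M + 8.0·n = (21.65, 32.12), L = M − 8.0·n = (32.78, 20.63). Then |KJ| = |J − K| = 38.74.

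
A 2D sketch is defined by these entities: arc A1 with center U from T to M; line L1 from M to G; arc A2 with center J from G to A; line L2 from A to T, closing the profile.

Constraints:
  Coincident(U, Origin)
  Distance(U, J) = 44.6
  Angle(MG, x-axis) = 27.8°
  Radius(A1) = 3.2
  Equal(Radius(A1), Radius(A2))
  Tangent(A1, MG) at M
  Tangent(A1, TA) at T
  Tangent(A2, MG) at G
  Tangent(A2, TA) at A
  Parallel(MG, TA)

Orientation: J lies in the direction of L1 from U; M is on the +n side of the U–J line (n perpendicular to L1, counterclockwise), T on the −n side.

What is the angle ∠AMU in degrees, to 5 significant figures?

81.834°

The slot axis is L1's direction at 27.8°, so u = (cos 27.8°, sin 27.8°) = (0.88458, 0.46639) and n = (−sin 27.8°, cos 27.8°) = (-0.46639, 0.88458). U is at the origin and J lies 44.6 along u from U, so J = 44.6·u = (39.452, 20.801). Tangency of A1 to both parallel lines with radius 3.2 puts M and T at U ± 3.2·n: M = (-1.4924, 2.8307), T = (1.4924, -2.8307). Equal radii place G and A the same way about J: G = J + 3.2·n = (37.960, 23.632), A = J − 3.2·n = (40.945, 17.970). Then cos ∠AMU = MA·MU / (|MA||MU|), giving 81.834°.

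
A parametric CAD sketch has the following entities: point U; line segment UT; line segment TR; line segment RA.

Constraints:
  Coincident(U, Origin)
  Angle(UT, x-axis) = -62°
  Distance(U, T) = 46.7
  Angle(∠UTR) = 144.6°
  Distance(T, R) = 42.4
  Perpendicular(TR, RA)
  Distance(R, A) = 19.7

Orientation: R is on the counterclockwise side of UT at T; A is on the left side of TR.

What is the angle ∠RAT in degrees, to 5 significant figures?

65.079°

U is at the origin; UT runs at -62.0° with length 46.7, so T = 46.7·(cos -62.0°, sin -62.0°) = (21.924, -41.234). ∠UTR = 144.6°, so TR runs at -62.0° + (180° − 144.6°) = -26.600° from the x-axis; with |TR| = 42.4, R = T + 42.4·(cos -26.600°, sin -26.600°) = (59.836, -60.219). TR ⟂ RA; with |RA| = 19.7 on the left of TR, A = R + 19.7·(0.44776, 0.89415) = (68.657, -42.604). Then cos ∠RAT = AR·AT / (|AR||AT|), giving 65.079°.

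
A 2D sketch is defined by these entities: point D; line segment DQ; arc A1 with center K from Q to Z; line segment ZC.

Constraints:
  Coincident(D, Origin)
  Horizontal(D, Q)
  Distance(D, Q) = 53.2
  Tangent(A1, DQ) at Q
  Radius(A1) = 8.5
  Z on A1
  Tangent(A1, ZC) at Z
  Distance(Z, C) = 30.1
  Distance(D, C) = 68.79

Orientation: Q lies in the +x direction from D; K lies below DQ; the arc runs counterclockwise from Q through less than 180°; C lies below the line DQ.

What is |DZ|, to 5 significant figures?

46.742

Checks: D = (0.00, 0.00) ✓; |KZ| = 8.500 ✓; ∠(KZ, ZC) = 90.00° ✓; |ZC| = 30.10 ✓; |DC| = 68.79 ✓.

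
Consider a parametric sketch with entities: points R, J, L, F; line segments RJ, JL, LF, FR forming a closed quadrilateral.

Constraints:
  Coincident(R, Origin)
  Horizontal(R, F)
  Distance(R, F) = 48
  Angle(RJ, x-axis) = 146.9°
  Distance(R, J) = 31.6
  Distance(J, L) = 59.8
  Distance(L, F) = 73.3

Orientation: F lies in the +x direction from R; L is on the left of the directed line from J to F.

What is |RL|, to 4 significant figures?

64.54

R is at the origin; RF is horizontal with |RF| = 48.0 and F in +x, so F = (48.0, 0). RJ runs at 146.9° with |RJ| = 31.6, so J = (-26.47, 17.26). L is determined by |JL| = 59.8 and |LF| = 73.3 together: it lies at the intersection of circle(J, 59.8) and circle(F, 73.3). With |JF| = 76.45, the foot of the radical line on JF is 26.47 from J and the perpendicular offset is √(59.8² − 26.47²) = 53.62. Taking the left-of-JF solution: L = (11.42, 63.52).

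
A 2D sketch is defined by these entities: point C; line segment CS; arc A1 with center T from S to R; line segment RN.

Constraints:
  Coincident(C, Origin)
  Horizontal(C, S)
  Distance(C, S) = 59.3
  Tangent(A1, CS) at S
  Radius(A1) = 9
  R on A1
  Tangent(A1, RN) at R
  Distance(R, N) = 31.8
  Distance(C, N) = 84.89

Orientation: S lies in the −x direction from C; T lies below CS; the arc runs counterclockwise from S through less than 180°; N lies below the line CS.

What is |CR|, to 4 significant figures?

68.32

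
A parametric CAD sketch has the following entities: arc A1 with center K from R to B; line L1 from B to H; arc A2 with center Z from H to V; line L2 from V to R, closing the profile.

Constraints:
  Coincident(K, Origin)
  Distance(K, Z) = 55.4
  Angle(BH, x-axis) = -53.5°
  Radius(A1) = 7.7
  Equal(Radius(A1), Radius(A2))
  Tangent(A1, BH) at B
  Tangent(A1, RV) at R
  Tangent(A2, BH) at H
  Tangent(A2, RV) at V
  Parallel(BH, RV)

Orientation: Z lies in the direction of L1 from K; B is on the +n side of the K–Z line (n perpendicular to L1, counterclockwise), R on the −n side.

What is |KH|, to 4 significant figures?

55.93

The slot axis is L1's direction at -53.5°, so u = (cos -53.5°, sin -53.5°) = (0.5948, -0.8039) and n = (−sin -53.5°, cos -53.5°) = (0.8039, 0.5948). K is at the origin and Z lies 55.4 along u from K, so Z = 55.4·u = (32.95, -44.53). Tangency of A1 to both parallel lines with radius 7.7 puts B and R at K ± 7.7·n: B = (6.190, 4.580), R = (-6.190, -4.580). Equal radii place H and V the same way about Z: H = Z + 7.7·n = (39.14, -39.95), V = Z − 7.7·n = (26.76, -49.11). Then |KH| = |H − K| = 55.93.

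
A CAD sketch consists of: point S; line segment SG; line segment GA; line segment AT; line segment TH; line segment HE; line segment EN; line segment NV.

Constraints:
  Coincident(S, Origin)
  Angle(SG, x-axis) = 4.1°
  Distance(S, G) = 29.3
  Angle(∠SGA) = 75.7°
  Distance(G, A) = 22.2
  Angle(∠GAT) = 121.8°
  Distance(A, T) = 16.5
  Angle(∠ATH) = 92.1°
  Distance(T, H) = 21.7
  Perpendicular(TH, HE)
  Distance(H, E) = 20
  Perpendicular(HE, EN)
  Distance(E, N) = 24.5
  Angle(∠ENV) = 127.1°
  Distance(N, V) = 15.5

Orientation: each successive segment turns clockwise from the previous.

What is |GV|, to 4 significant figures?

36.73

HE ⟂ EN, so EN runs at -66.30°; with |EN| = 24.5, N = (29.39, -20.35). ∠ENV = 127.1° gives NV at -119.2° from the x-axis; with |NV| = 15.5, V = (21.83, -33.88). Then |GV| = |V − G| = 36.73.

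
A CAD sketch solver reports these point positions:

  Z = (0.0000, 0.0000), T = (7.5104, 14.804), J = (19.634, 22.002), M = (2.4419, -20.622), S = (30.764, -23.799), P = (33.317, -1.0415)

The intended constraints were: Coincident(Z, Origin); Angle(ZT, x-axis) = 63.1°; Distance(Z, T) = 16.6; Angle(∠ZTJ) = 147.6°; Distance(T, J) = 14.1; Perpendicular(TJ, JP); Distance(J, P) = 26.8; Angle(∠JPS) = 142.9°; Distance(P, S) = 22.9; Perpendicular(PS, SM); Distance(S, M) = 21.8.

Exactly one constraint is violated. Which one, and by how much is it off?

Distance(S, M) = 21.8 — off by 6.70.

Z = (0.00, 0.00) ✓; ZT at 63.10° ✓; |ZT| = 16.60 ✓; ∠ZTJ = 147.6° ✓; |TJ| = 14.10 ✓; ∠(TJ, JP) = 90.00° ✓; |JP| = 26.80 ✓; ∠JPS = 142.9° ✓; |PS| = 22.90 ✓; ∠(PS, SM) = 90.00° ✓; |SM| = 28.50 ✗.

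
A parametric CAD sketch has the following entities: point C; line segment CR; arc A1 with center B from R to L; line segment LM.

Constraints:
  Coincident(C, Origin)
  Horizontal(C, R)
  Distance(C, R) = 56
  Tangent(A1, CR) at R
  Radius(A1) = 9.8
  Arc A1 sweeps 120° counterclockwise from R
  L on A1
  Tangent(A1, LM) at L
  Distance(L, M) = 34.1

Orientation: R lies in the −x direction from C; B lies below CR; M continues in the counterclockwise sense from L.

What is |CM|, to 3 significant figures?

64.9

C is at the origin; C and R share the same y with |CR| = 56.0 and R on the −x side, so R = (-56.0, 0.00). Since A1 is tangent to CR there, BR ⟂ CR, so B = R + (0, -9.8) = (-56.0, -9.80). On A1, R sits at bearing 90° from B; a 120° counterclockwise sweep puts L at bearing 210°, so L = B + 9.8·(cos 210°, sin 210°) = (-64.5, -14.7). The tangent condition forces BL to be normal to LM, so LM runs along (−sin 210°, cos 210°); with |LM| = 34.1, M = (-47.4, -44.2). Then |CM| = |M − C| = 64.9.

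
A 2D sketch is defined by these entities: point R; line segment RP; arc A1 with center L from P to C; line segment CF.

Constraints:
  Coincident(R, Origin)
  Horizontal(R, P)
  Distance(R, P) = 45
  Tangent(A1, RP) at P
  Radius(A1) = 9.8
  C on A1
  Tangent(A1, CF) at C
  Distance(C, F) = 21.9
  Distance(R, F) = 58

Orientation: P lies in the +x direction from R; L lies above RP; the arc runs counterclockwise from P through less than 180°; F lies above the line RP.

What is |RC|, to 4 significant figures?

55.80

R is at the origin; R and P share the same y with |RP| = 45.0 and P on the +x side, so P = (45.00, 0.000). A1 meets RP tangentially, so LP is at right angles to RP, so L = P + (0, 9.8) = (45.00, 9.800). Since LC ⟂ CF (tangency), |LF| = √(9.8² + 21.9²) = 23.99 regardless of where C sits on A1. So F lies on both circle(R, 58.0) and circle(L, 23.99); the above-RP intersection is F = (47.21, 33.69). C is the foot of the tangent from F: C = (54.28, 12.96).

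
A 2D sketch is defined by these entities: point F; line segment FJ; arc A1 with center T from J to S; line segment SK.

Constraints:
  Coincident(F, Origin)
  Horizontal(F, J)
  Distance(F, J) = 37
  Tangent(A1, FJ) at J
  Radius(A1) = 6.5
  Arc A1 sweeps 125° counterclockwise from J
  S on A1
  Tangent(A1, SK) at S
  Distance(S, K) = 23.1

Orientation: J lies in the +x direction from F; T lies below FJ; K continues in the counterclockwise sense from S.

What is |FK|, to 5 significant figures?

53.554

On A1, J sits at bearing 90° from T; a 125° counterclockwise sweep puts S at bearing 215°, so S = T + 6.5·(cos 215°, sin 215°) = (31.676, -10.228). Since A1 is tangent to SK there, TS ⟂ SK, so SK runs along (−sin 215°, cos 215°); with |SK| = 23.1, K = (44.925, -29.151). Then |FK| = |K − F| = 53.554.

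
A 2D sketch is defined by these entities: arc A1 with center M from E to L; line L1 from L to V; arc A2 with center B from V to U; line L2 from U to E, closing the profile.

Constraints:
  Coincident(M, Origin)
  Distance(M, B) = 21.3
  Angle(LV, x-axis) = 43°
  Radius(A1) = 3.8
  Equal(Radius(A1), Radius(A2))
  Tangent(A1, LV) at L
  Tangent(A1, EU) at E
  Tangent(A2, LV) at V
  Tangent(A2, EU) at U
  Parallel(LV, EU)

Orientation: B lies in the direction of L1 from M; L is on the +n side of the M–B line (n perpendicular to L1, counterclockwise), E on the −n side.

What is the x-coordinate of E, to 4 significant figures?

2.592

M is at the origin and B lies 21.3 along u from M, so B = 21.3·u = (15.58, 14.53). Tangency of A1 to both parallel lines with radius 3.8 puts L and E at M ± 3.8·n: L = (-2.592, 2.779), E = (2.592, -2.779). So E.x = 2.592.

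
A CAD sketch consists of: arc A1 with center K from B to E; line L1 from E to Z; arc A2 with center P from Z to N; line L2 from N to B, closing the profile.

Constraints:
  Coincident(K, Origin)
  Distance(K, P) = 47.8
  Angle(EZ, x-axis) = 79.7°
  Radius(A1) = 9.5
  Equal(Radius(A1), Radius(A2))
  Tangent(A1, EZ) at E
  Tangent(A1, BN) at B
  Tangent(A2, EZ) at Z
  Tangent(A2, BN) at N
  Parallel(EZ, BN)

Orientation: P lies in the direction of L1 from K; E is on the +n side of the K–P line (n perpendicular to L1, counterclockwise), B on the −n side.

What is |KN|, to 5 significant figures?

48.735

The slot axis is L1's direction at 79.7°, so u = (cos 79.7°, sin 79.7°) = (0.17880, 0.98389) and n = (−sin 79.7°, cos 79.7°) = (-0.98389, 0.17880). K is at the origin and P lies 47.8 along u from K, so P = 47.8·u = (8.5467, 47.030). Tangency of A1 to both parallel lines with radius 9.5 puts E and B at K ± 9.5·n: E = (-9.3469, 1.6986), B = (9.3469, -1.6986). Equal radii place Z and N the same way about P: Z = P + 9.5·n = (-0.80016, 48.728), N = P − 9.5·n = (17.894, 45.331). Then |KN| = |N − K| = 48.735.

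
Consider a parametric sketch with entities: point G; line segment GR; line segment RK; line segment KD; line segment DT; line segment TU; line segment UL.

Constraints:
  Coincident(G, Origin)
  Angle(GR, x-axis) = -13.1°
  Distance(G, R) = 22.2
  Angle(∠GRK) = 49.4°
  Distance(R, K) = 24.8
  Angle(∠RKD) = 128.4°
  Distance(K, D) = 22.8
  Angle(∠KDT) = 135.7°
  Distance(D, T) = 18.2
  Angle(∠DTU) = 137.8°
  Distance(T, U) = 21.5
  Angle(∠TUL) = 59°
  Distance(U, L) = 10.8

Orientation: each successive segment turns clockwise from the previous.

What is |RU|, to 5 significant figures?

54.570

G is at the origin; GR runs at -13.1° with length 22.2, so R = (21.622, -5.0317). ∠GRK = 49.4° gives RK at -143.70° from the x-axis; with |RK| = 24.8, K = (1.6352, -19.714). ∠RKD = 128.4° gives KD at 164.70° from the x-axis; with |KD| = 22.8, D = (-20.357, -13.697). ∠KDT = 135.7° gives DT at 120.40° from the x-axis; with |DT| = 18.2, T = (-29.566, 2.0005). ∠DTU = 137.8° gives TU at 78.200° from the x-axis; with |TU| = 21.5, U = (-25.170, 23.046). Then |RU| = |U − R| = 54.570.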